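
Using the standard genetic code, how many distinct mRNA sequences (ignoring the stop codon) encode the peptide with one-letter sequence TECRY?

192

Thr: 4 codons.
Glu: 2 codons.
Cys: 2 codons.
Arg: 6 codons.
Tyr: 2 codons.
4 × 2 × 2 × 6 × 2 = 192.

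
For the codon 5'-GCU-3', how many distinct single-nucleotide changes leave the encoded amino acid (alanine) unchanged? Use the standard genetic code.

3

Position 1: none → 0 synonymous.
Position 2: none → 0 synonymous.
Position 3: GCC, GCA, GCG → 3 synonymous.
Total: 0 + 0 + 3 = 3.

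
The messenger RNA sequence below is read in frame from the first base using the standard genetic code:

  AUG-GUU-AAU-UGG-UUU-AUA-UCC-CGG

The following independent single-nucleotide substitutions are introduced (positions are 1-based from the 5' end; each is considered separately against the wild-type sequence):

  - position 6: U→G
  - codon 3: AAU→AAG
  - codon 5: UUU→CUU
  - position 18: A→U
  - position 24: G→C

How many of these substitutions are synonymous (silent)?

3

Codon 2: GUU (Val) → GUG (Val) — synonymous.
Codon 3: AAU (Asn) → AAG (Lys) — missense.
Codon 5: UUU (Phe) → CUU (Leu) — missense.
Codon 6: AUA (Ile) → AUU (Ile) — synonymous.
Codon 8: CGG (Arg) → CGC (Arg) — synonymous.
Synonymous: 3 of 5.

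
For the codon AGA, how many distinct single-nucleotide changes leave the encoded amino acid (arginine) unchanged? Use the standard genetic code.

2

Position 1: CGA → 1 synonymous.
Position 2: none → 0 synonymous.
Position 3: AGG → 1 synonymous.
Total: 1 + 0 + 1 = 2.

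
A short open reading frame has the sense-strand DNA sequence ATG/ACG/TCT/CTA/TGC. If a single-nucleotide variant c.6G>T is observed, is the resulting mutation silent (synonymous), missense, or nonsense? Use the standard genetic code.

silent

Position 6 falls in codon 2: ACG → Thr.
After the substitution the codon is ACT → Thr.
Both encode Thr, so the change is synonymous.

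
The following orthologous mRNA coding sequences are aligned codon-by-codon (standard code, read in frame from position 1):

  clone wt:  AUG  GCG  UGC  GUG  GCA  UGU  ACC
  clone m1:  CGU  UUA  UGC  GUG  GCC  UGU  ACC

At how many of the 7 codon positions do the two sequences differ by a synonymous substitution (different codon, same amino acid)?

1

Codon 1: AUG Met / CGU Arg — nonsynonymous.
Codon 2: GCG Ala / UUA Leu — nonsynonymous.
Codon 3: UGC Cys / UGC Cys — identical.
Codon 4: GUG Val / GUG Val — identical.
Codon 5: GCA Ala / GCC Ala — synonymous.
Codon 6: UGU Cys / UGU Cys — identical.
Codon 7: ACC Thr / ACC Thr — identical.
Synonymous differences: 1.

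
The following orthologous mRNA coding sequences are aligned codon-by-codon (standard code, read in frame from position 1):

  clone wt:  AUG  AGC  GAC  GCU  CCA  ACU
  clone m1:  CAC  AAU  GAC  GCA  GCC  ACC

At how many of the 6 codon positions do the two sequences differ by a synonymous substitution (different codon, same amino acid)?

2

Codon 1: AUG Met / CAC His — nonsynonymous.
Codon 2: AGC Ser / AAU Asn — nonsynonymous.
Codon 3: GAC Asp / GAC Asp — identical.
Codon 4: GCU Ala / GCA Ala — synonymous.
Codon 5: CCA Pro / GCC Ala — nonsynonymous.
Codon 6: ACU Thr / ACC Thr — synonymous.
Synonymous differences: 2.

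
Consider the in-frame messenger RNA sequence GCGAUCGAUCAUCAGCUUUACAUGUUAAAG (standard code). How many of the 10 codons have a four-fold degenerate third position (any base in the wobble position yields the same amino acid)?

Codon 1 GCG (Ala): third position 4-fold.
Codon 2 AUC (Ile): third position 3-fold.
Codon 3 GAU (Asp): third position 2-fold.
Codon 4 CAU (His): third position 2-fold.
Codon 5 CAG (Gln): third position 2-fold.
Codon 6 CUU (Leu): third position 4-fold.
Codon 7 UAC (Tyr): third position 2-fold.
Codon 8 AUG (Met): third position 1-fold.
Codon 9 UUA (Leu): third position 2-fold.
Codon 10 AAG (Lys): third position 2-fold.
Four-fold degenerate third positions: 2.

2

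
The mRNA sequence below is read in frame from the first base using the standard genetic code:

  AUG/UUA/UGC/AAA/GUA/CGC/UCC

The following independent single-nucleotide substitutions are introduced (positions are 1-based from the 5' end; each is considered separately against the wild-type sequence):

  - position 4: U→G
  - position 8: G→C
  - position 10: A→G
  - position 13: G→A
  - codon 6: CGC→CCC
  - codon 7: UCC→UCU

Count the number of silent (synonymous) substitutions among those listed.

Codon 2: UUA (Leu) → GUA (Val) — missense.
Codon 3: UGC (Cys) → UCC (Ser) — missense.
Codon 4: AAA (Lys) → GAA (Glu) — missense.
Codon 5: GUA (Val) → AUA (Ile) — missense.
Codon 6: CGC (Arg) → CCC (Pro) — missense.
Codon 7: UCC (Ser) → UCU (Ser) — synonymous.
Synonymous: 1 of 6.

1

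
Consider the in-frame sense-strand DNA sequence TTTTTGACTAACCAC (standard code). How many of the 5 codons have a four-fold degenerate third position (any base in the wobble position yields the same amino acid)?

Codon 1 TTT (Phe): third position 2-fold.
Codon 2 TTG (Leu): third position 2-fold.
Codon 3 ACT (Thr): third position 4-fold.
Codon 4 AAC (Asn): third position 2-fold.
Codon 5 CAC (His): third position 2-fold.
Four-fold degenerate third positions: 1.

1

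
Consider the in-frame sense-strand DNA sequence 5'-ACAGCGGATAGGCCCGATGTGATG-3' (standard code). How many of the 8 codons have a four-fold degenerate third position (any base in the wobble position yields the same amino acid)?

4

Codon 1 ACA (Thr): third position 4-fold.
Codon 2 GCG (Ala): third position 4-fold.
Codon 3 GAT (Asp): third position 2-fold.
Codon 4 AGG (Arg): third position 2-fold.
Codon 5 CCC (Pro): third position 4-fold.
Codon 6 GAT (Asp): third position 2-fold.
Codon 7 GTG (Val): third position 4-fold.
Codon 8 ATG (Met): third position 1-fold.
Four-fold degenerate third positions: 4.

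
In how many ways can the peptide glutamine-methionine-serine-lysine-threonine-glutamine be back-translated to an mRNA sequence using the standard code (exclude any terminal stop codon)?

Gln: 2 codons.
Met: 1 codon.
Ser: 6 codons.
Lys: 2 codons.
Thr: 4 codons.
Gln: 2 codons.
2 × 1 × 6 × 2 × 4 × 2 = 192.

192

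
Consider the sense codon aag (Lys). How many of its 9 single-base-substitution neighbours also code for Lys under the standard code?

1

Position 1: none → 0 synonymous.
Position 2: none → 0 synonymous.
Position 3: AAA → 1 synonymous.
Total: 0 + 0 + 1 = 1.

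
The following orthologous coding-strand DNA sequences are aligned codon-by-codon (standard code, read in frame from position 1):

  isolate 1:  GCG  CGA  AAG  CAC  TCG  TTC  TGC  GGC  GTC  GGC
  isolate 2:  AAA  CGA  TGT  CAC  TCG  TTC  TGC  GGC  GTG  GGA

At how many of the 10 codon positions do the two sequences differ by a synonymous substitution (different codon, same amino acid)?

2

Codon 1: GCG Ala / AAA Lys — nonsynonymous.
Codon 2: CGA Arg / CGA Arg — identical.
Codon 3: AAG Lys / TGT Cys — nonsynonymous.
Codon 4: CAC His / CAC His — identical.
Codon 5: TCG Ser / TCG Ser — identical.
Codon 6: TTC Phe / TTC Phe — identical.
Codon 7: TGC Cys / TGC Cys — identical.
Codon 8: GGC Gly / GGC Gly — identical.
Codon 9: GTC Val / GTG Val — synonymous.
Codon 10: GGC Gly / GGA Gly — synonymous.
Synonymous differences: 2.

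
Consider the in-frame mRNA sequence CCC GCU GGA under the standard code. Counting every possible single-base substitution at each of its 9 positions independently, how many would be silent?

Codon 1 (CCC, Pro): 3 synonymous substitutions.
Codon 2 (GCU, Ala): 3 synonymous substitutions.
Codon 3 (GGA, Gly): 3 synonymous substitutions.
Total: 3 + 3 + 3 = 9.

9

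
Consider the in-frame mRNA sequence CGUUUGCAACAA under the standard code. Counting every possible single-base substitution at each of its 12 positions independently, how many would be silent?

Codon 1 (CGU, Arg): 3 synonymous substitutions.
Codon 2 (UUG, Leu): 2 synonymous substitutions.
Codon 3 (CAA, Gln): 1 synonymous substitution.
Codon 4 (CAA, Gln): 1 synonymous substitution.
Total: 3 + 2 + 1 + 1 = 7.

7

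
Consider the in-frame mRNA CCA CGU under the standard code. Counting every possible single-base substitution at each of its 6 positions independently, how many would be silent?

Codon 1 (CCA, Pro): 3 synonymous substitutions.
Codon 2 (CGU, Arg): 3 synonymous substitutions.
Total: 3 + 3 = 6.

6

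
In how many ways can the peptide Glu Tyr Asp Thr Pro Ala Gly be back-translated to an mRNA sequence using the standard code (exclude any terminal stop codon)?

2048

Glu: 2 codons.
Tyr: 2 codons.
Asp: 2 codons.
Thr: 4 codons.
Pro: 4 codons.
Ala: 4 codons.
Gly: 4 codons.
2 × 2 × 2 × 4 × 4 × 4 × 4 = 2048.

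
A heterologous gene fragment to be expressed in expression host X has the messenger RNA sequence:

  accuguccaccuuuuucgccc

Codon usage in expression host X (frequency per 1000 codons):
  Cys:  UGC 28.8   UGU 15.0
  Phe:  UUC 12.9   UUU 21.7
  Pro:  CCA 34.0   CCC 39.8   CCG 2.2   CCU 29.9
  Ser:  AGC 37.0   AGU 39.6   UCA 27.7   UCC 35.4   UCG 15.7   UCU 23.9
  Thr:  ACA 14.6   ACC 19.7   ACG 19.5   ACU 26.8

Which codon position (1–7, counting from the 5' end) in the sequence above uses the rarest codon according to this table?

2

Codon 1 ACC (Thr): 19.7 per 1000.
Codon 2 UGU (Cys): 15.0 per 1000.
Codon 3 CCA (Pro): 34.0 per 1000.
Codon 4 CCU (Pro): 29.9 per 1000.
Codon 5 UUU (Phe): 21.7 per 1000.
Codon 6 UCG (Ser): 15.7 per 1000.
Codon 7 CCC (Pro): 39.8 per 1000.
Lowest frequency is 15.0 at codon 2.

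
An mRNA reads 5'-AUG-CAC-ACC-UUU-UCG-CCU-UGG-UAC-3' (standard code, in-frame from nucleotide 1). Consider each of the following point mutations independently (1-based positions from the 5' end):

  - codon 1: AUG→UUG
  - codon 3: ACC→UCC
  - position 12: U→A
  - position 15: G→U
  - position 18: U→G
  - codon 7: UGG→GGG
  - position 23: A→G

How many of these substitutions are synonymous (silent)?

Codon 1: AUG (Met) → UUG (Leu) — missense.
Codon 3: ACC (Thr) → UCC (Ser) — missense.
Codon 4: UUU (Phe) → UUA (Leu) — missense.
Codon 5: UCG (Ser) → UCU (Ser) — synonymous.
Codon 6: CCU (Pro) → CCG (Pro) — synonymous.
Codon 7: UGG (Trp) → GGG (Gly) — missense.
Codon 8: UAC (Tyr) → UGC (Cys) — missense.
Synonymous: 2 of 7.

2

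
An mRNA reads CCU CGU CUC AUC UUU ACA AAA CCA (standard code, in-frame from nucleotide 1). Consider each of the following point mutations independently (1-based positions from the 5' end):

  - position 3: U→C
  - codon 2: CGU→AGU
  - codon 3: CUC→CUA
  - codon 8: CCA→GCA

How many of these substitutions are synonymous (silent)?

2

Codon 1: CCU (Pro) → CCC (Pro) — synonymous.
Codon 2: CGU (Arg) → AGU (Ser) — missense.
Codon 3: CUC (Leu) → CUA (Leu) — synonymous.
Codon 8: CCA (Pro) → GCA (Ala) — missense.
Synonymous: 2 of 4.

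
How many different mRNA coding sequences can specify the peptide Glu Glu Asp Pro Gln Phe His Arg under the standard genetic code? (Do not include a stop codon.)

1536

Glu: 2 codons.
Glu: 2 codons.
Asp: 2 codons.
Pro: 4 codons.
Gln: 2 codons.
Phe: 2 codons.
His: 2 codons.
Arg: 6 codons.
2 × 2 × 2 × 4 × 2 × 2 × 2 × 6 = 1536.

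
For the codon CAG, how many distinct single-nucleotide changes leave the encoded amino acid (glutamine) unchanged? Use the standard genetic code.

Position 1: none → 0 synonymous.
Position 2: none → 0 synonymous.
Position 3: CAA → 1 synonymous.
Total: 0 + 0 + 1 = 1.

1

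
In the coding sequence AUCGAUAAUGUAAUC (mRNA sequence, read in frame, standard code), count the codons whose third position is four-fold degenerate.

Codon 1 AUC (Ile): third position 3-fold.
Codon 2 GAU (Asp): third position 2-fold.
Codon 3 AAU (Asn): third position 2-fold.
Codon 4 GUA (Val): third position 4-fold.
Codon 5 AUC (Ile): third position 3-fold.
Four-fold degenerate third positions: 1.

1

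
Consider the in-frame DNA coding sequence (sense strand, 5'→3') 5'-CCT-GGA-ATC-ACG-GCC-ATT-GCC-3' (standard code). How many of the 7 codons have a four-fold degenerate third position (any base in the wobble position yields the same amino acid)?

5

Codon 1 CCT (Pro): third position 4-fold.
Codon 2 GGA (Gly): third position 4-fold.
Codon 3 ATC (Ile): third position 3-fold.
Codon 4 ACG (Thr): third position 4-fold.
Codon 5 GCC (Ala): third position 4-fold.
Codon 6 ATT (Ile): third position 3-fold.
Codon 7 GCC (Ala): third position 4-fold.
Four-fold degenerate third positions: 5.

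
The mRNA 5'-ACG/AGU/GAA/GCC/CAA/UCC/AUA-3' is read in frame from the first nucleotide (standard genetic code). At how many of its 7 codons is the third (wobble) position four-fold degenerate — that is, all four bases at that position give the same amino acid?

3

Codon 1 ACG (Thr): third position 4-fold.
Codon 2 AGU (Ser): third position 2-fold.
Codon 3 GAA (Glu): third position 2-fold.
Codon 4 GCC (Ala): third position 4-fold.
Codon 5 CAA (Gln): third position 2-fold.
Codon 6 UCC (Ser): third position 4-fold.
Codon 7 AUA (Ile): third position 3-fold.
Four-fold degenerate third positions: 3.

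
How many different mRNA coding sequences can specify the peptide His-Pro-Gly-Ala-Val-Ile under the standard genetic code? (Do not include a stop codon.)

1536

His: 2 codons.
Pro: 4 codons.
Gly: 4 codons.
Ala: 4 codons.
Val: 4 codons.
Ile: 3 codons.
2 × 4 × 4 × 4 × 4 × 3 = 1536.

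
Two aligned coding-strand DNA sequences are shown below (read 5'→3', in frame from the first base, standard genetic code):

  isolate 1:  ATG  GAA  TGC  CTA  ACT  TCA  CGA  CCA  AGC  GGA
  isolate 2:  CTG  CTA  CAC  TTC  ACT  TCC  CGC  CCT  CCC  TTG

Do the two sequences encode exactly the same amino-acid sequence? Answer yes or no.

Codon 1: ATG Met / CTG Leu — nonsynonymous.
Codon 2: GAA Glu / CTA Leu — nonsynonymous.
Codon 3: TGC Cys / CAC His — nonsynonymous.
Codon 4: CTA Leu / TTC Phe — nonsynonymous.
Codon 5: ACT Thr / ACT Thr — identical.
Codon 6: TCA Ser / TCC Ser — synonymous.
Codon 7: CGA Arg / CGC Arg — synonymous.
Codon 8: CCA Pro / CCT Pro — synonymous.
Codon 9: AGC Ser / CCC Pro — nonsynonymous.
Codon 10: GGA Gly / TTG Leu — nonsynonymous.
Nonsynonymous differences: 6 → different protein.

no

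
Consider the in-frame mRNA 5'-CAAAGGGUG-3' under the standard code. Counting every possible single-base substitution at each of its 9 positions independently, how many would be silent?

Codon 1 (CAA, Gln): 1 synonymous substitution.
Codon 2 (AGG, Arg): 2 synonymous substitutions.
Codon 3 (GUG, Val): 3 synonymous substitutions.
Total: 1 + 2 + 3 = 6.

6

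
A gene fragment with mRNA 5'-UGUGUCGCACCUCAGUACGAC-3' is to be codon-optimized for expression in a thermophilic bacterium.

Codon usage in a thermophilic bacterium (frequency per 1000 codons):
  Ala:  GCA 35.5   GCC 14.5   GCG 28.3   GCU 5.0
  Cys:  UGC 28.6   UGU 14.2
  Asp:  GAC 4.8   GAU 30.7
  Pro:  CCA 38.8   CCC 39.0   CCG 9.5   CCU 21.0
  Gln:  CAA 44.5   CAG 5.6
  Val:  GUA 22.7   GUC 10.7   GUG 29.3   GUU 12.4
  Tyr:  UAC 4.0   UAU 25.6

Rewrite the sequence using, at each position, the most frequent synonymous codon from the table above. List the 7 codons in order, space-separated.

Codon 1 (Cys): best is UGC at 28.6.
Codon 2 (Val): best is GUG at 29.3.
Codon 3 (Ala): best is GCA at 35.5.
Codon 4 (Pro): best is CCC at 39.0.
Codon 5 (Gln): best is CAA at 44.5.
Codon 6 (Tyr): best is UAU at 25.6.
Codon 7 (Asp): best is GAU at 30.7.

UGC GUG GCA CCC CAA UAU GAU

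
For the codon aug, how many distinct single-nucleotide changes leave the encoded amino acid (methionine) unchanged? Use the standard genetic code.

0

Position 1: none → 0 synonymous.
Position 2: none → 0 synonymous.
Position 3: none → 0 synonymous.
Total: 0 + 0 + 0 = 0.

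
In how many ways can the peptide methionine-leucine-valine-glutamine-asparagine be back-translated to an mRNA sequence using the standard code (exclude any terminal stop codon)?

96

Met: 1 codon.
Leu: 6 codons.
Val: 4 codons.
Gln: 2 codons.
Asn: 2 codons.
1 × 6 × 4 × 2 × 2 = 96.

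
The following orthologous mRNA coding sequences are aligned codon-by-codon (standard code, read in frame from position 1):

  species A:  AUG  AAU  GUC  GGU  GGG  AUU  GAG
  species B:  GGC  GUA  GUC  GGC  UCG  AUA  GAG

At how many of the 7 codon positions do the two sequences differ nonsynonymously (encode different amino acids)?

3

Codon 1: AUG Met / GGC Gly — nonsynonymous.
Codon 2: AAU Asn / GUA Val — nonsynonymous.
Codon 3: GUC Val / GUC Val — identical.
Codon 4: GGU Gly / GGC Gly — synonymous.
Codon 5: GGG Gly / UCG Ser — nonsynonymous.
Codon 6: AUU Ile / AUA Ile — synonymous.
Codon 7: GAG Glu / GAG Glu — identical.
Nonsynonymous differences: 3.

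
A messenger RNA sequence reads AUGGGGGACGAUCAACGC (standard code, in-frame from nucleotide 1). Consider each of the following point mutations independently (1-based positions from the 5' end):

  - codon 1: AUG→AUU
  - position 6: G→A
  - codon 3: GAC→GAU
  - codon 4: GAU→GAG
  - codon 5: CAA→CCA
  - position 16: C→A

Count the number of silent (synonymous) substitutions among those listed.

2

Codon 1: AUG (Met) → AUU (Ile) — missense.
Codon 2: GGG (Gly) → GGA (Gly) — synonymous.
Codon 3: GAC (Asp) → GAU (Asp) — synonymous.
Codon 4: GAU (Asp) → GAG (Glu) — missense.
Codon 5: CAA (Gln) → CCA (Pro) — missense.
Codon 6: CGC (Arg) → AGC (Ser) — missense.
Synonymous: 2 of 6.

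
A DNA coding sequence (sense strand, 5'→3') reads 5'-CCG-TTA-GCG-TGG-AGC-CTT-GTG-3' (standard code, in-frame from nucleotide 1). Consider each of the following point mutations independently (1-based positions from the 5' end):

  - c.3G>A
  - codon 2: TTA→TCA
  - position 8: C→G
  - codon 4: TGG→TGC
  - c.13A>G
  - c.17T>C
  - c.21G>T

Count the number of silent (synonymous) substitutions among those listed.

2

Codon 1: CCG (Pro) → CCA (Pro) — synonymous.
Codon 2: TTA (Leu) → TCA (Ser) — missense.
Codon 3: GCG (Ala) → GGG (Gly) — missense.
Codon 4: TGG (Trp) → TGC (Cys) — missense.
Codon 5: AGC (Ser) → GGC (Gly) — missense.
Codon 6: CTT (Leu) → CCT (Pro) — missense.
Codon 7: GTG (Val) → GTT (Val) — synonymous.
Synonymous: 2 of 7.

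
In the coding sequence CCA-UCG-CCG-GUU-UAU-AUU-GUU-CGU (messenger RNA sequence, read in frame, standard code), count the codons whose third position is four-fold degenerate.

6

Codon 1 CCA (Pro): third position 4-fold.
Codon 2 UCG (Ser): third position 4-fold.
Codon 3 CCG (Pro): third position 4-fold.
Codon 4 GUU (Val): third position 4-fold.
Codon 5 UAU (Tyr): third position 2-fold.
Codon 6 AUU (Ile): third position 3-fold.
Codon 7 GUU (Val): third position 4-fold.
Codon 8 CGU (Arg): third position 4-fold.
Four-fold degenerate third positions: 6.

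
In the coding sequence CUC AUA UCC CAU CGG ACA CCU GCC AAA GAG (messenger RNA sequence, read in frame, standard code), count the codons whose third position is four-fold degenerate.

Codon 1 CUC (Leu): third position 4-fold.
Codon 2 AUA (Ile): third position 3-fold.
Codon 3 UCC (Ser): third position 4-fold.
Codon 4 CAU (His): third position 2-fold.
Codon 5 CGG (Arg): third position 4-fold.
Codon 6 ACA (Thr): third position 4-fold.
Codon 7 CCU (Pro): third position 4-fold.
Codon 8 GCC (Ala): third position 4-fold.
Codon 9 AAA (Lys): third position 2-fold.
Codon 10 GAG (Glu): third position 2-fold.
Four-fold degenerate third positions: 6.

6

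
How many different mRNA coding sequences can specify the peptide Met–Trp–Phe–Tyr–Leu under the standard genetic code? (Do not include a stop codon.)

Met: 1 codon.
Trp: 1 codon.
Phe: 2 codons.
Tyr: 2 codons.
Leu: 6 codons.
1 × 1 × 2 × 2 × 6 = 24.

24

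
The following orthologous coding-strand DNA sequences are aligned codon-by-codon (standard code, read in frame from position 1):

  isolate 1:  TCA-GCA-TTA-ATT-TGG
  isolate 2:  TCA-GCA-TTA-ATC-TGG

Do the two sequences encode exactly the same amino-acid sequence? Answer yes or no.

Codon 1: TCA Ser / TCA Ser — identical.
Codon 2: GCA Ala / GCA Ala — identical.
Codon 3: TTA Leu / TTA Leu — identical.
Codon 4: ATT Ile / ATC Ile — synonymous.
Codon 5: TGG Trp / TGG Trp — identical.
Nonsynonymous differences: 0 → same protein.

yes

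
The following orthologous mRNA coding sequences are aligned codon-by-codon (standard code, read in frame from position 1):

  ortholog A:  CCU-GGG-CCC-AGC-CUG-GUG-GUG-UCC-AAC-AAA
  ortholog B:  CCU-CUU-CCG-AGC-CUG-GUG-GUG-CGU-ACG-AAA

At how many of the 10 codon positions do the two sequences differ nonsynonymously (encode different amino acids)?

3

Codon 1: CCU Pro / CCU Pro — identical.
Codon 2: GGG Gly / CUU Leu — nonsynonymous.
Codon 3: CCC Pro / CCG Pro — synonymous.
Codon 4: AGC Ser / AGC Ser — identical.
Codon 5: CUG Leu / CUG Leu — identical.
Codon 6: GUG Val / GUG Val — identical.
Codon 7: GUG Val / GUG Val — identical.
Codon 8: UCC Ser / CGU Arg — nonsynonymous.
Codon 9: AAC Asn / ACG Thr — nonsynonymous.
Codon 10: AAA Lys / AAA Lys — identical.
Nonsynonymous differences: 3.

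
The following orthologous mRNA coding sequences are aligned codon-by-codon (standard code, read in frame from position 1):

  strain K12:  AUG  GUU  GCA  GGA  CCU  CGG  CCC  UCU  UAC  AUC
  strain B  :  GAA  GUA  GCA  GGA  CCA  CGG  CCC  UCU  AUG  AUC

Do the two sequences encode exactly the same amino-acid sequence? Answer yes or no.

Codon 1: AUG Met / GAA Glu — nonsynonymous.
Codon 2: GUU Val / GUA Val — synonymous.
Codon 3: GCA Ala / GCA Ala — identical.
Codon 4: GGA Gly / GGA Gly — identical.
Codon 5: CCU Pro / CCA Pro — synonymous.
Codon 6: CGG Arg / CGG Arg — identical.
Codon 7: CCC Pro / CCC Pro — identical.
Codon 8: UCU Ser / UCU Ser — identical.
Codon 9: UAC Tyr / AUG Met — nonsynonymous.
Codon 10: AUC Ile / AUC Ile — identical.
Nonsynonymous differences: 2 → different protein.

no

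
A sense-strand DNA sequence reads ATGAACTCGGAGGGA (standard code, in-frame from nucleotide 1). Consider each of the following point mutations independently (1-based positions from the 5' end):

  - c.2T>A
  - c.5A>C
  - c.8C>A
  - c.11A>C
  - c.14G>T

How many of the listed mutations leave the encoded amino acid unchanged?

Codon 1: ATG (Met) → AAG (Lys) — missense.
Codon 2: AAC (Asn) → ACC (Thr) — missense.
Codon 3: TCG (Ser) → TAG (Stop) — nonsense.
Codon 4: GAG (Glu) → GCG (Ala) — missense.
Codon 5: GGA (Gly) → GTA (Val) — missense.
Synonymous: 0 of 5.

0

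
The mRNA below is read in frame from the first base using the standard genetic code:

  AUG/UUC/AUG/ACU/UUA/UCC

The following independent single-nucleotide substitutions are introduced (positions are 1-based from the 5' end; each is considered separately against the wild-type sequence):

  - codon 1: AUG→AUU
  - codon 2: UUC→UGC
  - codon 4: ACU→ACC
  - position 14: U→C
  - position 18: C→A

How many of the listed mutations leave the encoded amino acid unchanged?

2

Codon 1: AUG (Met) → AUU (Ile) — missense.
Codon 2: UUC (Phe) → UGC (Cys) — missense.
Codon 4: ACU (Thr) → ACC (Thr) — synonymous.
Codon 5: UUA (Leu) → UCA (Ser) — missense.
Codon 6: UCC (Ser) → UCA (Ser) — synonymous.
Synonymous: 2 of 5.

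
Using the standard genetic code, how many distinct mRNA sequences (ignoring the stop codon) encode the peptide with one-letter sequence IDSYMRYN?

Ile: 3 codons.
Asp: 2 codons.
Ser: 6 codons.
Tyr: 2 codons.
Met: 1 codon.
Arg: 6 codons.
Tyr: 2 codons.
Asn: 2 codons.
3 × 2 × 6 × 2 × 1 × 6 × 2 × 2 = 1728.

1728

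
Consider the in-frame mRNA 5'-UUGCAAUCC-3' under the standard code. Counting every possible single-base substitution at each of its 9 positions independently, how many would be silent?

6

Codon 1 (UUG, Leu): 2 synonymous substitutions.
Codon 2 (CAA, Gln): 1 synonymous substitution.
Codon 3 (UCC, Ser): 3 synonymous substitutions.
Total: 2 + 1 + 3 = 6.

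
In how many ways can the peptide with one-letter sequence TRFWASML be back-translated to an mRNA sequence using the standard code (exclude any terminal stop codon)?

6912

Thr: 4 codons.
Arg: 6 codons.
Phe: 2 codons.
Trp: 1 codon.
Ala: 4 codons.
Ser: 6 codons.
Met: 1 codon.
Leu: 6 codons.
4 × 6 × 2 × 1 × 4 × 6 × 1 × 6 = 6912.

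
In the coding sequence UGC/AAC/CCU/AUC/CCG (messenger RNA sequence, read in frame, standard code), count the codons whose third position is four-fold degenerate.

Codon 1 UGC (Cys): third position 2-fold.
Codon 2 AAC (Asn): third position 2-fold.
Codon 3 CCU (Pro): third position 4-fold.
Codon 4 AUC (Ile): third position 3-fold.
Codon 5 CCG (Pro): third position 4-fold.
Four-fold degenerate third positions: 2.

2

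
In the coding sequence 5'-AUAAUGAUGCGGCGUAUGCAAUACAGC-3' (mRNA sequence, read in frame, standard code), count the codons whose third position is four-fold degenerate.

2

Codon 1 AUA (Ile): third position 3-fold.
Codon 2 AUG (Met): third position 1-fold.
Codon 3 AUG (Met): third position 1-fold.
Codon 4 CGG (Arg): third position 4-fold.
Codon 5 CGU (Arg): third position 4-fold.
Codon 6 AUG (Met): third position 1-fold.
Codon 7 CAA (Gln): third position 2-fold.
Codon 8 UAC (Tyr): third position 2-fold.
Codon 9 AGC (Ser): third position 2-fold.
Four-fold degenerate third positions: 2.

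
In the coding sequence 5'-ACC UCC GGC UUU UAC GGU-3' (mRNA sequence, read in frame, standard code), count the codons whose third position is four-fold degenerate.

4

Codon 1 ACC (Thr): third position 4-fold.
Codon 2 UCC (Ser): third position 4-fold.
Codon 3 GGC (Gly): third position 4-fold.
Codon 4 UUU (Phe): third position 2-fold.
Codon 5 UAC (Tyr): third position 2-fold.
Codon 6 GGU (Gly): third position 4-fold.
Four-fold degenerate third positions: 4.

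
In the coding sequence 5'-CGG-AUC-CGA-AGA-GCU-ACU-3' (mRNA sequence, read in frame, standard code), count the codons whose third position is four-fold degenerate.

Codon 1 CGG (Arg): third position 4-fold.
Codon 2 AUC (Ile): third position 3-fold.
Codon 3 CGA (Arg): third position 4-fold.
Codon 4 AGA (Arg): third position 2-fold.
Codon 5 GCU (Ala): third position 4-fold.
Codon 6 ACU (Thr): third position 4-fold.
Four-fold degenerate third positions: 4.

4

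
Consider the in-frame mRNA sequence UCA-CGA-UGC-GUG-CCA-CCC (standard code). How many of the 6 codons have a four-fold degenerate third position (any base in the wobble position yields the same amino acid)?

5

Codon 1 UCA (Ser): third position 4-fold.
Codon 2 CGA (Arg): third position 4-fold.
Codon 3 UGC (Cys): third position 2-fold.
Codon 4 GUG (Val): third position 4-fold.
Codon 5 CCA (Pro): third position 4-fold.
Codon 6 CCC (Pro): third position 4-fold.
Four-fold degenerate third positions: 5.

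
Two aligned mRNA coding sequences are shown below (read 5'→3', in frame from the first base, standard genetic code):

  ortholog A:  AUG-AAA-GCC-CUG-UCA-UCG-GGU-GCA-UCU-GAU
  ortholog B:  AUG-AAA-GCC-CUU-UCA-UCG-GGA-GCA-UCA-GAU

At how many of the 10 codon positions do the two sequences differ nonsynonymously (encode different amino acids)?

0

Codon 1: AUG Met / AUG Met — identical.
Codon 2: AAA Lys / AAA Lys — identical.
Codon 3: GCC Ala / GCC Ala — identical.
Codon 4: CUG Leu / CUU Leu — synonymous.
Codon 5: UCA Ser / UCA Ser — identical.
Codon 6: UCG Ser / UCG Ser — identical.
Codon 7: GGU Gly / GGA Gly — synonymous.
Codon 8: GCA Ala / GCA Ala — identical.
Codon 9: UCU Ser / UCA Ser — synonymous.
Codon 10: GAU Asp / GAU Asp — identical.
Nonsynonymous differences: 0.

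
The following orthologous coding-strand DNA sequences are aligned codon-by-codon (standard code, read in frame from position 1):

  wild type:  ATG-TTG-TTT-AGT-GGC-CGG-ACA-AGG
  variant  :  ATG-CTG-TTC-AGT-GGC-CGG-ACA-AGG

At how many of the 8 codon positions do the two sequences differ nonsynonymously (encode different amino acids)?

Codon 1: ATG Met / ATG Met — identical.
Codon 2: TTG Leu / CTG Leu — synonymous.
Codon 3: TTT Phe / TTC Phe — synonymous.
Codon 4: AGT Ser / AGT Ser — identical.
Codon 5: GGC Gly / GGC Gly — identical.
Codon 6: CGG Arg / CGG Arg — identical.
Codon 7: ACA Thr / ACA Thr — identical.
Codon 8: AGG Arg / AGG Arg — identical.
Nonsynonymous differences: 0.

0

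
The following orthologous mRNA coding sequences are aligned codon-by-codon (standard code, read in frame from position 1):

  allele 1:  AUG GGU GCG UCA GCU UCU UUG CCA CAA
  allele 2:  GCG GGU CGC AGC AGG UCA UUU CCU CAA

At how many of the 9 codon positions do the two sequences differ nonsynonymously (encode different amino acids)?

Codon 1: AUG Met / GCG Ala — nonsynonymous.
Codon 2: GGU Gly / GGU Gly — identical.
Codon 3: GCG Ala / CGC Arg — nonsynonymous.
Codon 4: UCA Ser / AGC Ser — synonymous.
Codon 5: GCU Ala / AGG Arg — nonsynonymous.
Codon 6: UCU Ser / UCA Ser — synonymous.
Codon 7: UUG Leu / UUU Phe — nonsynonymous.
Codon 8: CCA Pro / CCU Pro — synonymous.
Codon 9: CAA Gln / CAA Gln — identical.
Nonsynonymous differences: 4.

4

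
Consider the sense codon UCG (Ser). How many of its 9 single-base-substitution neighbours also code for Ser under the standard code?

Position 1: none → 0 synonymous.
Position 2: none → 0 synonymous.
Position 3: UCU, UCC, UCA → 3 synonymous.
Total: 0 + 0 + 3 = 3.

3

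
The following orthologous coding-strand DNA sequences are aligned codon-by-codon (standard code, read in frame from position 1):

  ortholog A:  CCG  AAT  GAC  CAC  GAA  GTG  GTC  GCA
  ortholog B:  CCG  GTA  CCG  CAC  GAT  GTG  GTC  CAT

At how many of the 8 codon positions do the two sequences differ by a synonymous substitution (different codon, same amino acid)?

0

Codon 1: CCG Pro / CCG Pro — identical.
Codon 2: AAT Asn / GTA Val — nonsynonymous.
Codon 3: GAC Asp / CCG Pro — nonsynonymous.
Codon 4: CAC His / CAC His — identical.
Codon 5: GAA Glu / GAT Asp — nonsynonymous.
Codon 6: GTG Val / GTG Val — identical.
Codon 7: GTC Val / GTC Val — identical.
Codon 8: GCA Ala / CAT His — nonsynonymous.
Synonymous differences: 0.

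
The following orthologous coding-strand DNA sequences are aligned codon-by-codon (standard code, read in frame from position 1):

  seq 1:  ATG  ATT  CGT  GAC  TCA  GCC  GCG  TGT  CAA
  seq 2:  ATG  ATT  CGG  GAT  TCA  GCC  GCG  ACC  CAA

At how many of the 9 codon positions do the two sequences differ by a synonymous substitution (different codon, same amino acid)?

Codon 1: ATG Met / ATG Met — identical.
Codon 2: ATT Ile / ATT Ile — identical.
Codon 3: CGT Arg / CGG Arg — synonymous.
Codon 4: GAC Asp / GAT Asp — synonymous.
Codon 5: TCA Ser / TCA Ser — identical.
Codon 6: GCC Ala / GCC Ala — identical.
Codon 7: GCG Ala / GCG Ala — identical.
Codon 8: TGT Cys / ACC Thr — nonsynonymous.
Codon 9: CAA Gln / CAA Gln — identical.
Synonymous differences: 2.

2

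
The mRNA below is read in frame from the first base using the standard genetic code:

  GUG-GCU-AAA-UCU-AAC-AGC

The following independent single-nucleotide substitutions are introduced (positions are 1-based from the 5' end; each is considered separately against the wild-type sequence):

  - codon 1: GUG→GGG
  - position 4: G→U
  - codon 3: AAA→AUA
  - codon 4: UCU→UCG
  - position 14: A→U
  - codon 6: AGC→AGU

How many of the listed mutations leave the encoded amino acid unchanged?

Codon 1: GUG (Val) → GGG (Gly) — missense.
Codon 2: GCU (Ala) → UCU (Ser) — missense.
Codon 3: AAA (Lys) → AUA (Ile) — missense.
Codon 4: UCU (Ser) → UCG (Ser) — synonymous.
Codon 5: AAC (Asn) → AUC (Ile) — missense.
Codon 6: AGC (Ser) → AGU (Ser) — synonymous.
Synonymous: 2 of 6.

2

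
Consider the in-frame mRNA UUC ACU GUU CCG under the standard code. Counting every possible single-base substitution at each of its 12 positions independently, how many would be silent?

10

Codon 1 (UUC, Phe): 1 synonymous substitution.
Codon 2 (ACU, Thr): 3 synonymous substitutions.
Codon 3 (GUU, Val): 3 synonymous substitutions.
Codon 4 (CCG, Pro): 3 synonymous substitutions.
Total: 1 + 3 + 3 + 3 = 10.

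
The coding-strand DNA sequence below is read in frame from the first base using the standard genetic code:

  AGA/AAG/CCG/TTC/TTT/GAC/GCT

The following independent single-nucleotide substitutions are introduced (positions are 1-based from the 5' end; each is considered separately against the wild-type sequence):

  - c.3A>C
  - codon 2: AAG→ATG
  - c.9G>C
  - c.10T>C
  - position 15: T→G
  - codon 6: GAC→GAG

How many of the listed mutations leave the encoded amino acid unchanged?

1

Codon 1: AGA (Arg) → AGC (Ser) — missense.
Codon 2: AAG (Lys) → ATG (Met) — missense.
Codon 3: CCG (Pro) → CCC (Pro) — synonymous.
Codon 4: TTC (Phe) → CTC (Leu) — missense.
Codon 5: TTT (Phe) → TTG (Leu) — missense.
Codon 6: GAC (Asp) → GAG (Glu) — missense.
Synonymous: 1 of 6.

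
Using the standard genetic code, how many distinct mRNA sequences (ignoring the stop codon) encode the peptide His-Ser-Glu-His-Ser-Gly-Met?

His: 2 codons.
Ser: 6 codons.
Glu: 2 codons.
His: 2 codons.
Ser: 6 codons.
Gly: 4 codons.
Met: 1 codon.
2 × 6 × 2 × 2 × 6 × 4 × 1 = 1152.

1152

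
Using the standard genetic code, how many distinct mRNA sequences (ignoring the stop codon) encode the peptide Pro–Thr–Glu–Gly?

Pro: 4 codons.
Thr: 4 codons.
Glu: 2 codons.
Gly: 4 codons.
4 × 4 × 2 × 4 = 128.

128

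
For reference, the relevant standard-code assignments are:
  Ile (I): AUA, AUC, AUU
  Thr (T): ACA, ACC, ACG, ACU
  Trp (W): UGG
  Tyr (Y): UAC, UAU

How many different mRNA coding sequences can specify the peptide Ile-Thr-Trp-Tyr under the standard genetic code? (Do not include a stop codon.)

24

Ile: 3 codons.
Thr: 4 codons.
Trp: 1 codon.
Tyr: 2 codons.
3 × 4 × 1 × 2 = 24.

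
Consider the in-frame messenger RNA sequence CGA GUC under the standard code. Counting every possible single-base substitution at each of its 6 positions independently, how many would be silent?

7

Codon 1 (CGA, Arg): 4 synonymous substitutions.
Codon 2 (GUC, Val): 3 synonymous substitutions.
Total: 4 + 3 = 7.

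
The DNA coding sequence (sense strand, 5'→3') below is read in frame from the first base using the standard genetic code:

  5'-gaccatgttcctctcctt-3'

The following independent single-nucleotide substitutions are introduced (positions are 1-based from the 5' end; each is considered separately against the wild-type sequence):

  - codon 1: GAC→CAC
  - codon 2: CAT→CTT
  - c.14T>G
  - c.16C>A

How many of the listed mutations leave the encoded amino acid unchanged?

0

Codon 1: GAC (Asp) → CAC (His) — missense.
Codon 2: CAT (His) → CTT (Leu) — missense.
Codon 5: CTC (Leu) → CGC (Arg) — missense.
Codon 6: CTT (Leu) → ATT (Ile) — missense.
Synonymous: 0 of 4.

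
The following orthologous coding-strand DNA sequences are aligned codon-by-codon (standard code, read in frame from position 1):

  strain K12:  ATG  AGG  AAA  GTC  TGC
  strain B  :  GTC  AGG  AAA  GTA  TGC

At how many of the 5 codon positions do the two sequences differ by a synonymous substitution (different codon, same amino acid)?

1

Codon 1: ATG Met / GTC Val — nonsynonymous.
Codon 2: AGG Arg / AGG Arg — identical.
Codon 3: AAA Lys / AAA Lys — identical.
Codon 4: GTC Val / GTA Val — synonymous.
Codon 5: TGC Cys / TGC Cys — identical.
Synonymous differences: 1.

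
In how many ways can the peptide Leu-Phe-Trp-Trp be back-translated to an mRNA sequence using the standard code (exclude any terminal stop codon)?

Leu: 6 codons.
Phe: 2 codons.
Trp: 1 codon.
Trp: 1 codon.
6 × 2 × 1 × 1 = 12.

12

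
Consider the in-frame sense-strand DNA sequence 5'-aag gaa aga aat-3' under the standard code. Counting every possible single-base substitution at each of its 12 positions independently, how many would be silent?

Codon 1 (AAG, Lys): 1 synonymous substitution.
Codon 2 (GAA, Glu): 1 synonymous substitution.
Codon 3 (AGA, Arg): 2 synonymous substitutions.
Codon 4 (AAT, Asn): 1 synonymous substitution.
Total: 1 + 1 + 2 + 1 = 5.

5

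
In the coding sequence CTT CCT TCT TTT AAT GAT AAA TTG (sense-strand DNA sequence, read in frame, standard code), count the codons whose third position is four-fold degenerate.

Codon 1 CTT (Leu): third position 4-fold.
Codon 2 CCT (Pro): third position 4-fold.
Codon 3 TCT (Ser): third position 4-fold.
Codon 4 TTT (Phe): third position 2-fold.
Codon 5 AAT (Asn): third position 2-fold.
Codon 6 GAT (Asp): third position 2-fold.
Codon 7 AAA (Lys): third position 2-fold.
Codon 8 TTG (Leu): third position 2-fold.
Four-fold degenerate third positions: 3.

3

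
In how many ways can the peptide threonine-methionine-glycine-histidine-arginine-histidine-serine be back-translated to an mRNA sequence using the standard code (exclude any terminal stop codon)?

2304

Thr: 4 codons.
Met: 1 codon.
Gly: 4 codons.
His: 2 codons.
Arg: 6 codons.
His: 2 codons.
Ser: 6 codons.
4 × 1 × 4 × 2 × 6 × 2 × 6 = 2304.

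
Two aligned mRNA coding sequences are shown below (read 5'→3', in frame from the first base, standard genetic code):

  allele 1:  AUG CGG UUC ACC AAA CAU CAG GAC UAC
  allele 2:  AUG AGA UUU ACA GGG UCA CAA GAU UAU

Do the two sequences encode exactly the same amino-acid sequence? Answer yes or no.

no

Codon 1: AUG Met / AUG Met — identical.
Codon 2: CGG Arg / AGA Arg — synonymous.
Codon 3: UUC Phe / UUU Phe — synonymous.
Codon 4: ACC Thr / ACA Thr — synonymous.
Codon 5: AAA Lys / GGG Gly — nonsynonymous.
Codon 6: CAU His / UCA Ser — nonsynonymous.
Codon 7: CAG Gln / CAA Gln — synonymous.
Codon 8: GAC Asp / GAU Asp — synonymous.
Codon 9: UAC Tyr / UAU Tyr — synonymous.
Nonsynonymous differences: 2 → different protein.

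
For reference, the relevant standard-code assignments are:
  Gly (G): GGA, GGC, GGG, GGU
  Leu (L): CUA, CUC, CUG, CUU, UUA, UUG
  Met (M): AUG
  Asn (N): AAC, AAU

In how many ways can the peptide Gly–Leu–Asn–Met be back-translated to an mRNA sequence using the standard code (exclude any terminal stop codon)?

48

Gly: 4 codons.
Leu: 6 codons.
Asn: 2 codons.
Met: 1 codon.
4 × 6 × 2 × 1 = 48.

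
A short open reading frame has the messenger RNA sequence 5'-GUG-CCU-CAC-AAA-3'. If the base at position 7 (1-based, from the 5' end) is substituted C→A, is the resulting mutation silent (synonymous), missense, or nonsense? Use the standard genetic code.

missense

Position 7 falls in codon 3: CAC → His.
After the substitution the codon is AAC → Asn.
His ≠ Asn, so this is a missense mutation.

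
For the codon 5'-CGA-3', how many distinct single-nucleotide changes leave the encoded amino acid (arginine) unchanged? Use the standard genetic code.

4

Position 1: AGA → 1 synonymous.
Position 2: none → 0 synonymous.
Position 3: CGT, CGC, CGG → 3 synonymous.
Total: 1 + 0 + 3 = 4.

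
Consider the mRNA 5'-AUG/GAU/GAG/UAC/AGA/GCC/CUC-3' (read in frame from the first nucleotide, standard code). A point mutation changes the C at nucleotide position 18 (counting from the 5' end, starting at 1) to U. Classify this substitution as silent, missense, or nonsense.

silent

Position 18 falls in codon 6: GCC → Ala.
After the substitution the codon is GCU → Ala.
Both encode Ala, so the change is synonymous.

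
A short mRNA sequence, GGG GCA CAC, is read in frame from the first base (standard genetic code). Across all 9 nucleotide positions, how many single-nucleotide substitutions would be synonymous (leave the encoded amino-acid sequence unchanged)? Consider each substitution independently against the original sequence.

7

Codon 1 (GGG, Gly): 3 synonymous substitutions.
Codon 2 (GCA, Ala): 3 synonymous substitutions.
Codon 3 (CAC, His): 1 synonymous substitution.
Total: 3 + 3 + 1 = 7.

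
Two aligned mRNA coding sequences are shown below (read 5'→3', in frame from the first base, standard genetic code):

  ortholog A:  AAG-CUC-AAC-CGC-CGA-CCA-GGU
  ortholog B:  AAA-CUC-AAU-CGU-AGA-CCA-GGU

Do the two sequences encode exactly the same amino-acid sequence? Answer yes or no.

yes

Codon 1: AAG Lys / AAA Lys — synonymous.
Codon 2: CUC Leu / CUC Leu — identical.
Codon 3: AAC Asn / AAU Asn — synonymous.
Codon 4: CGC Arg / CGU Arg — synonymous.
Codon 5: CGA Arg / AGA Arg — synonymous.
Codon 6: CCA Pro / CCA Pro — identical.
Codon 7: GGU Gly / GGU Gly — identical.
Nonsynonymous differences: 0 → same protein.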